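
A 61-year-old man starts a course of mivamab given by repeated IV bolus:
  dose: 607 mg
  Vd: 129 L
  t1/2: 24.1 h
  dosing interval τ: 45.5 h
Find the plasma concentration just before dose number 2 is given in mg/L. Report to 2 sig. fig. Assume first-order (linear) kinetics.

C₀ per dose = Dose / Vd = 607 / 129 = 4.705 mg/L
k = ln2 / t½ = 0.693147 / 24.1 = 0.02876 h⁻¹
Fraction remaining after one interval: r = e^(−kτ) = e^(−0.02876 × 45.5) = 0.2702
Before dose 2, 1 dose has been given (aged 1τ).
C_trough = C₀ × r = 4.705 × 0.2702 = 1.271 mg/L

1.3 mg/L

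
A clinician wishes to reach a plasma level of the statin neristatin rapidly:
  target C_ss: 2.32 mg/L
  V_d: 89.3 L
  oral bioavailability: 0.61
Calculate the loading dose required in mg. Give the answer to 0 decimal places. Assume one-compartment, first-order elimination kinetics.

340 mg

LD = Css × Vd / F = 2.32 × 89.3 / 0.61 = 339.6 mg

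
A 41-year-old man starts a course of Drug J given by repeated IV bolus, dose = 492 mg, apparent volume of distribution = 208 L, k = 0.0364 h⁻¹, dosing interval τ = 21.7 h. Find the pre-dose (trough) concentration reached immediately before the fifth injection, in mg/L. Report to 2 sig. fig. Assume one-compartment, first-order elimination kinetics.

C₀ per dose = Dose / Vd = 492 / 208 = 2.365 mg/L
Fraction remaining after one interval: r = e^(−kτ) = e^(−0.03640 × 21.7) = 0.4539
Before dose 5, 4 doses have been given (aged 1τ, 2τ, 3τ, 4τ).
C_trough = C₀ × (r + r² + … + r^4) = C₀ × r(1−r^4)/(1−r)
        = 2.365 × 0.4539 × (1 − 0.04245) / (1 − 0.4539) = 1.882 mg/L

1.9 mg/L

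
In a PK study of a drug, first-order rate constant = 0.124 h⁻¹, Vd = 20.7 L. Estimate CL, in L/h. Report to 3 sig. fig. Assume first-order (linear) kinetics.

2.57 L/h

CL = k × Vd = 0.124 × 20.7 = 2.567 L/h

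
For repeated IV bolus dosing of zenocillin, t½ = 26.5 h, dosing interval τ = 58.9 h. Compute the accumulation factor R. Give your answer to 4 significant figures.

k = ln2 / t½ = 0.693147 / 26.5 = 0.02616 h⁻¹
e^(−kτ) = e^(−0.02616 × 58.9) = 0.2142
Accumulation ratio R = 1 / (1 − e^(−kτ)) = 1 / (1 − 0.2142) = 1.273

1.273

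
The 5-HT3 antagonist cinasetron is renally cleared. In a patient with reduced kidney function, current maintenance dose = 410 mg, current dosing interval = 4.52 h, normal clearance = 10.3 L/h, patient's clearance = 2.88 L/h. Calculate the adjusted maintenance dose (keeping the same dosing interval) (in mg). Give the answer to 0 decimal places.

115 mg

To keep the same average steady-state level, dosing rate must scale with clearance.
CL ratio = 2.88 / 10.3 = 0.2796
New dose (same interval) = 410 × 0.2796 = 114.6 mg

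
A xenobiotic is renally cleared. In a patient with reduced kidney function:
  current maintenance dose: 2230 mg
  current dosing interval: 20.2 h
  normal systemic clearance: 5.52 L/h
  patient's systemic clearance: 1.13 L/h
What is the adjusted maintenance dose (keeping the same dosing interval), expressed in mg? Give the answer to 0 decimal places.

457 mg

To keep the same average steady-state level, dosing rate must scale with clearance.
CL ratio = 1.13 / 5.52 = 0.2047
New dose (same interval) = 2230 × 0.2047 = 456.5 mg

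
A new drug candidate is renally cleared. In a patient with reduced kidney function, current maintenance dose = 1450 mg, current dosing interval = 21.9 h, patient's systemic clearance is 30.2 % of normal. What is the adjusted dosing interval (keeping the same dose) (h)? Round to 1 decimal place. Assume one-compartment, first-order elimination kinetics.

To keep the same average steady-state level, dosing rate must scale with clearance.
CL ratio = 30.2 / 100 = 0.3020
New interval (same dose) = 21.9 / 0.3020 = 72.52 h

72.5 h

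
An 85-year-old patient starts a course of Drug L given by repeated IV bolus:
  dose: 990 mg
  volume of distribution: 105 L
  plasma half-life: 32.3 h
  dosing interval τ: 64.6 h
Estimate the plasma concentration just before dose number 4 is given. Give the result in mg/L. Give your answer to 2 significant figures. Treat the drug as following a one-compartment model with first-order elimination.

C₀ per dose = Dose / Vd = 990 / 105 = 9.429 mg/L
k = ln2 / t½ = 0.693147 / 32.3 = 0.02146 h⁻¹
Fraction remaining after one interval: r = e^(−kτ) = e^(−0.02146 × 64.6) = 0.2500
Before dose 4, 3 doses have been given (aged 1τ, 2τ, 3τ).
C_trough = C₀ × (r + r² + … + r^3) = C₀ × r(1−r^3)/(1−r)
        = 9.429 × 0.2500 × (1 − 0.01563) / (1 − 0.2500) = 3.094 mg/L

3.1 mg/L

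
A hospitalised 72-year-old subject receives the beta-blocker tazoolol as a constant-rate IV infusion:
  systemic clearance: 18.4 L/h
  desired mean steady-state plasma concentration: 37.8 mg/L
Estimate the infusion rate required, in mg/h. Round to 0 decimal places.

696 mg/h

At steady state, infusion rate R₀ = Css × CL = 37.8 × 18.40 = 695.5 mg/h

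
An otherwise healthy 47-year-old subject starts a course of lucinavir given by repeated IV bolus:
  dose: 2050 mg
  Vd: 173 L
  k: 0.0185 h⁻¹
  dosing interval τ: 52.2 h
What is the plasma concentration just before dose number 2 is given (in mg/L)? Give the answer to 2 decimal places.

4.51 mg/L

C₀ per dose = Dose / Vd = 2050 / 173 = 11.85 mg/L
Fraction remaining after one interval: r = e^(−kτ) = e^(−0.01850 × 52.2) = 0.3807
Before dose 2, 1 dose has been given (aged 1τ).
C_trough = C₀ × r = 11.85 × 0.3807 = 4.511 mg/L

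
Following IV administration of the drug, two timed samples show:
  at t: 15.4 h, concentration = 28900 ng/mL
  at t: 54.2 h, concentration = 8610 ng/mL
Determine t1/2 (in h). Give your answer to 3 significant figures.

22.2 h

k = ln(C₁/C₂) / (t₂ − t₁) = ln(28900/8610) / (54.2 − 15.4)
  = 1.211 / 38.80 = 0.03121 h⁻¹
t½ = ln2 / k = 0.693147 / 0.03121 = 22.21 h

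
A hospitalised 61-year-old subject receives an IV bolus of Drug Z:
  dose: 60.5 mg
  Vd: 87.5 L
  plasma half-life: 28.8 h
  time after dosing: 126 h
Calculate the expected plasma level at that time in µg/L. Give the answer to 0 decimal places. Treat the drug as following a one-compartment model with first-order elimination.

33 µg/L

C₀ = Dose / Vd = 60.50 / 87.5 = 0.6914 mg/L
k = ln2 / t½ = 0.693147 / 28.8 = 0.02407 h⁻¹
C = C₀ · e^(−k·t) = 0.6914 × e^(−0.02407 × 126)
  = 0.6914 × 0.04818 = 0.03331 mg/L
Convert: 0.03331 mg/L × 1000 = 33.31 µg/L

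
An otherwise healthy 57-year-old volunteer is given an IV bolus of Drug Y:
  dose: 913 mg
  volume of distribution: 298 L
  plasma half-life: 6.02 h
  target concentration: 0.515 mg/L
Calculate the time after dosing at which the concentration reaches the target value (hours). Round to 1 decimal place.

15.5 h

C₀ = Dose / Vd = 913.0 / 298 = 3.064 mg/L
k = ln2 / t½ = 0.693147 / 6.02 = 0.1151 h⁻¹
t = ln(C₀ / C) / k = ln(3.064 / 0.515) / 0.1151
  = ln(5.950) / 0.1151 = 1.783 / 0.1151 = 15.49 h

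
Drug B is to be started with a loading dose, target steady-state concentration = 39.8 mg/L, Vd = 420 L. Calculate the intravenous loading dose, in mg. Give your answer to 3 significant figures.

LD = Css × Vd = 39.8 × 420 = 16720 mg

16700 mg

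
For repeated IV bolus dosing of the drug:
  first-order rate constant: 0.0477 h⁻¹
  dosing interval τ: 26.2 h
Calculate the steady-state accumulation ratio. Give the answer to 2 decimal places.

1.40

e^(−kτ) = e^(−0.04770 × 26.2) = 0.2866
Accumulation ratio R = 1 / (1 − e^(−kτ)) = 1 / (1 − 0.2866) = 1.402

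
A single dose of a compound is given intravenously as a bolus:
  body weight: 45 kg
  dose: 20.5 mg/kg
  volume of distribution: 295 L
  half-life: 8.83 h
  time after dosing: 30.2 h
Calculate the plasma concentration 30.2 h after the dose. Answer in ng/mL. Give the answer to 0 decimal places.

292 ng/mL

Total dose = 20.5 × 45 = 922.5 mg
C₀ = Dose / Vd = 922.5 / 295 = 3.127 mg/L
k = ln2 / t½ = 0.693147 / 8.83 = 0.07850 h⁻¹
C = C₀ · e^(−k·t) = 3.127 × e^(−0.07850 × 30.2)
  = 3.127 × 0.09342 = 0.2921 mg/L
Convert: 0.2921 mg/L × 1000 = 292.1 ng/mL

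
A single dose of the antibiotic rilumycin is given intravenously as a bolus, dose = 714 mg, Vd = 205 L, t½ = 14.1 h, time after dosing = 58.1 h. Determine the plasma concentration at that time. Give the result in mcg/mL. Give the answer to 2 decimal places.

0.20 mcg/mL

C₀ = Dose / Vd = 714.0 / 205 = 3.483 mg/L
k = ln2 / t½ = 0.693147 / 14.1 = 0.04916 h⁻¹
C = C₀ · e^(−k·t) = 3.483 × e^(−0.04916 × 58.1)
  = 3.483 × 0.05749 = 0.2002 mg/L
(0.2002 mg/L = 0.2002 mcg/mL)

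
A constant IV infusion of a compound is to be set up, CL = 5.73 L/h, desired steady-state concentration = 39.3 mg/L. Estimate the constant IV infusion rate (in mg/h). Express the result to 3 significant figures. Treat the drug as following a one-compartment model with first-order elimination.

225 mg/h

At steady state, infusion rate R₀ = Css × CL = 39.3 × 5.730 = 225.2 mg/h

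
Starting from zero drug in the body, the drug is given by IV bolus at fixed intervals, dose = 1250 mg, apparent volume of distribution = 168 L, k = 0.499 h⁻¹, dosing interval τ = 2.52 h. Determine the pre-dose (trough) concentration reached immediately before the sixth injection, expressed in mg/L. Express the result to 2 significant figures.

3.0 mg/L

C₀ per dose = Dose / Vd = 1250 / 168 = 7.440 mg/L
Fraction remaining after one interval: r = e^(−kτ) = e^(−0.4990 × 2.52) = 0.2844
Before dose 6, 5 doses have been given (aged 1τ, 2τ, 3τ, 4τ, 5τ).
C_trough = C₀ × (r + r² + … + r^5) = C₀ × r(1−r^5)/(1−r)
        = 7.440 × 0.2844 × (1 − 0.001861) / (1 − 0.2844) = 2.951 mg/L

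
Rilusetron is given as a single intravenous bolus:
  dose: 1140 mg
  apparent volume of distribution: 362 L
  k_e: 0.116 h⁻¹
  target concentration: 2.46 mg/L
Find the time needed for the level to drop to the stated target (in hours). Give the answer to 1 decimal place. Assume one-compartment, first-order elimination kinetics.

C₀ = Dose / Vd = 1140 / 362 = 3.149 mg/L
t = ln(C₀ / C) / k = ln(3.149 / 2.46) / 0.1160
  = ln(1.280) / 0.1160 = 0.2469 / 0.1160 = 2.128 h

2.1 h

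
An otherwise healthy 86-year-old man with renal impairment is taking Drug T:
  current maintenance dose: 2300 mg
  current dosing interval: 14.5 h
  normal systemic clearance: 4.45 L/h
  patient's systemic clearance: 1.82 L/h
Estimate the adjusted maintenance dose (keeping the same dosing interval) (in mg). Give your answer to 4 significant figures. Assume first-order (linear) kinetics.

To keep the same average steady-state level, dosing rate must scale with clearance.
CL ratio = 1.82 / 4.45 = 0.4090
New dose (same interval) = 2300 × 0.4090 = 940.7 mg

940.7 mg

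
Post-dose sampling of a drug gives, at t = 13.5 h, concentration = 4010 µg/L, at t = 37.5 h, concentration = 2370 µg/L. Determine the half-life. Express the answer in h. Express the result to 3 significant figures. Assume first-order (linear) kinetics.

k = ln(C₁/C₂) / (t₂ − t₁) = ln(4010/2370) / (37.5 − 13.5)
  = 0.5259 / 24.00 = 0.02191 h⁻¹
t½ = ln2 / k = 0.693147 / 0.02191 = 31.64 h

31.6 h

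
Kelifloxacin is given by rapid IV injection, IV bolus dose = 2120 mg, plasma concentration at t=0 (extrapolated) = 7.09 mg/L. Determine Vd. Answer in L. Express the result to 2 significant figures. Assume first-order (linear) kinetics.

Vd = Dose / C₀ = 2120 / 7.09 = 299.0 L

300 L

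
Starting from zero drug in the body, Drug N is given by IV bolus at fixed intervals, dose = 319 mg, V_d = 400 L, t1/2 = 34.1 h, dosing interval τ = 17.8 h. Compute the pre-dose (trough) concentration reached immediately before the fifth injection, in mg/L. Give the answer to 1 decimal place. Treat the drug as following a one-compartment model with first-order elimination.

C₀ per dose = Dose / Vd = 319 / 400 = 0.7975 mg/L
k = ln2 / t½ = 0.693147 / 34.1 = 0.02033 h⁻¹
Fraction remaining after one interval: r = e^(−kτ) = e^(−0.02033 × 17.8) = 0.6964
Before dose 5, 4 doses have been given (aged 1τ, 2τ, 3τ, 4τ).
C_trough = C₀ × (r + r² + … + r^4) = C₀ × r(1−r^4)/(1−r)
        = 0.7975 × 0.6964 × (1 − 0.2352) / (1 − 0.6964) = 1.399 mg/L

1.4 mg/L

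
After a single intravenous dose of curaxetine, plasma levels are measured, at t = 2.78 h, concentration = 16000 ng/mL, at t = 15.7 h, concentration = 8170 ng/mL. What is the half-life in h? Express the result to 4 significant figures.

k = ln(C₁/C₂) / (t₂ − t₁) = ln(16000/8170) / (15.7 − 2.78)
  = 0.6721 / 12.92 = 0.05202 h⁻¹
t½ = ln2 / k = 0.693147 / 0.05202 = 13.32 h

13.32 h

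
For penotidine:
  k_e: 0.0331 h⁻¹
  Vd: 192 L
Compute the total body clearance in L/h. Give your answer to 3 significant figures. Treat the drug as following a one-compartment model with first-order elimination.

6.36 L/h

CL = k × Vd = 0.0331 × 192 = 6.355 L/h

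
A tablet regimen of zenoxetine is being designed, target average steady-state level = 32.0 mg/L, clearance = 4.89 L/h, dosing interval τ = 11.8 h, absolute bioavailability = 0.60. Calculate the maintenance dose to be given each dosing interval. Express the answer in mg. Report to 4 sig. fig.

At steady state, F × (Dose/τ) = Css × CL.
Dose = Css × CL × τ / F = 32.0 × 4.890 × 11.8 / 0.60 = 3077 mg

3077 mg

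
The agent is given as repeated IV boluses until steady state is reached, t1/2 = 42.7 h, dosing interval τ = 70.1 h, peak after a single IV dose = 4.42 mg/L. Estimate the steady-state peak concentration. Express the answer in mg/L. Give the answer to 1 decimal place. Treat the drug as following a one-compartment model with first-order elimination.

6.5 mg/L

k = ln2 / t½ = 0.693147 / 42.7 = 0.01623 h⁻¹
e^(−kτ) = e^(−0.01623 × 70.1) = 0.3205
Accumulation ratio R = 1 / (1 − e^(−kτ)) = 1 / (1 − 0.3205) = 1.472
Steady-state peak = C₀ × R = 4.42 × 1.472 = 6.506 mg/L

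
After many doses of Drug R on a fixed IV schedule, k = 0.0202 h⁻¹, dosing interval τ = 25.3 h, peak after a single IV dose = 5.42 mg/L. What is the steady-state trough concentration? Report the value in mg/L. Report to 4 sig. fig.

e^(−kτ) = e^(−0.02020 × 25.3) = 0.5999
Accumulation ratio R = 1 / (1 − e^(−kτ)) = 1 / (1 − 0.5999) = 2.499
Steady-state trough = C₀ × R × e^(−kτ) = 5.42 × 2.499 × 0.5999 = 8.125 mg/L

8.125 mg/L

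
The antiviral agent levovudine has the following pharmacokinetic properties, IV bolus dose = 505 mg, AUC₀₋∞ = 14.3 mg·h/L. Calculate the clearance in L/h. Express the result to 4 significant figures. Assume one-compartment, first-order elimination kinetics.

35.31 L/h

CL = Dose / AUC = 505 / 14.3 = 35.31 L/h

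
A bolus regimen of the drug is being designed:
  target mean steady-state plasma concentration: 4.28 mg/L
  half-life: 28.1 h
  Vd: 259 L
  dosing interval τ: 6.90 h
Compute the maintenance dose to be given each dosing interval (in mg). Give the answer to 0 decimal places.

189 mg

k = ln2 / t½ = 0.693147 / 28.1 = 0.02467 h⁻¹
CL = k × Vd = 0.02467 × 259 = 6.390 L/h
At steady state, Dose/τ = Css × CL.
Dose = Css × CL × τ = 4.28 × 6.390 × 6.90 = 188.7 mg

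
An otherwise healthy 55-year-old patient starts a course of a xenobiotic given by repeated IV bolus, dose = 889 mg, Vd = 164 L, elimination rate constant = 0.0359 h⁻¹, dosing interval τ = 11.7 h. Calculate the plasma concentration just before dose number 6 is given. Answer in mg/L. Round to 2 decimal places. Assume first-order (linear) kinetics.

C₀ per dose = Dose / Vd = 889 / 164 = 5.421 mg/L
Fraction remaining after one interval: r = e^(−kτ) = e^(−0.03590 × 11.7) = 0.6570
Before dose 6, 5 doses have been given (aged 1τ, 2τ, 3τ, 4τ, 5τ).
C_trough = C₀ × (r + r² + … + r^5) = C₀ × r(1−r^5)/(1−r)
        = 5.421 × 0.6570 × (1 − 0.1224) / (1 − 0.6570) = 9.113 mg/L

9.11 mg/L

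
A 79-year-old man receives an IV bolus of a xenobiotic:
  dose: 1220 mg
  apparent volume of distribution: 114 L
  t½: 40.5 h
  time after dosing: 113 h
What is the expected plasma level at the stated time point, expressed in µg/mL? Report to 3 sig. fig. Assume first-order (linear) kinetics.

1.55 µg/mL

C₀ = Dose / Vd = 1220 / 114 = 10.70 mg/L
k = ln2 / t½ = 0.693147 / 40.5 = 0.01711 h⁻¹
C = C₀ · e^(−k·t) = 10.70 × e^(−0.01711 × 113)
  = 10.70 × 0.1447 = 1.548 mg/L
(1.548 mg/L = 1.548 µg/mL)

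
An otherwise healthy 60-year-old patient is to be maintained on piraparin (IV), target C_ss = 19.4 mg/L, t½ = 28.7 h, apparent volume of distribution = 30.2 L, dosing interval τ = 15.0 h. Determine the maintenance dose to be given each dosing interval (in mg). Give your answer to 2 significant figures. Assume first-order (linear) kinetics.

210 mg

k = ln2 / t½ = 0.693147 / 28.7 = 0.02415 h⁻¹
CL = k × Vd = 0.02415 × 30.2 = 0.7293 L/h
At steady state, Dose/τ = Css × CL.
Dose = Css × CL × τ = 19.4 × 0.7293 × 15.0 = 212.2 mg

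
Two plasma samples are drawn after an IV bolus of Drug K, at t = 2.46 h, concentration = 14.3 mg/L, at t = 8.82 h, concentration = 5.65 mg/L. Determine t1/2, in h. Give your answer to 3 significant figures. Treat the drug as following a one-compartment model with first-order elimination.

k = ln(C₁/C₂) / (t₂ − t₁) = ln(14.3/5.65) / (8.82 − 2.46)
  = 0.9286 / 6.360 = 0.1460 h⁻¹
t½ = ln2 / k = 0.693147 / 0.1460 = 4.748 h

4.75 h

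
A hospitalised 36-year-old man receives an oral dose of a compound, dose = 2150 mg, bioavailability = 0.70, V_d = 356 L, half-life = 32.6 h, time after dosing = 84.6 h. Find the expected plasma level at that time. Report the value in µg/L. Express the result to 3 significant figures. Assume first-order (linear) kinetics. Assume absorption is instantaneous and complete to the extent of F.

700 µg/L

Amount reaching circulation = F × Dose = 0.70 × 2150 = 1505 mg
C₀ = F·Dose / Vd = 1505 / 356 = 4.228 mg/L
k = ln2 / t½ = 0.693147 / 32.6 = 0.02126 h⁻¹
C = C₀ · e^(−k·t) = 4.228 × e^(−0.02126 × 84.6)
  = 4.228 × 0.1655 = 0.6997 mg/L
Convert: 0.6997 mg/L × 1000 = 699.7 µg/L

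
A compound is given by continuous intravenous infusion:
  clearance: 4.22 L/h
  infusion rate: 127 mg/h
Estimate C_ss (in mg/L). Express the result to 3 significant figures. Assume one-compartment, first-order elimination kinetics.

30.1 mg/L

At steady state Css = R₀ / CL = 127 / 4.220 = 30.09 mg/L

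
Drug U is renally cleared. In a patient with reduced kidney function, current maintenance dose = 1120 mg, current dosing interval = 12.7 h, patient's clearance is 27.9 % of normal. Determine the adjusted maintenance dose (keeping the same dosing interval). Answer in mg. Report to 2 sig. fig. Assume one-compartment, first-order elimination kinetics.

310 mg

To keep the same average steady-state level, dosing rate must scale with clearance.
CL ratio = 27.9 / 100 = 0.2790
New dose (same interval) = 1120 × 0.2790 = 312.5 mg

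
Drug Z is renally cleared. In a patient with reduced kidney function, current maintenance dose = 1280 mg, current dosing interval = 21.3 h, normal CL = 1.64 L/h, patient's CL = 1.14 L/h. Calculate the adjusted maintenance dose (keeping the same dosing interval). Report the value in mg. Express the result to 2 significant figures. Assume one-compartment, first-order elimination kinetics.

890 mg

To keep the same average steady-state level, dosing rate must scale with clearance.
CL ratio = 1.14 / 1.64 = 0.6951
New dose (same interval) = 1280 × 0.6951 = 889.7 mg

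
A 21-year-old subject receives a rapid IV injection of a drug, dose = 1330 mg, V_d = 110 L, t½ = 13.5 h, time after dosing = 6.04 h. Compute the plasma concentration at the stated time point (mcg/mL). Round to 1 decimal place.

C₀ = Dose / Vd = 1330 / 110 = 12.09 mg/L
k = ln2 / t½ = 0.693147 / 13.5 = 0.05134 h⁻¹
C = C₀ · e^(−k·t) = 12.09 × e^(−0.05134 × 6.04)
  = 12.09 × 0.7334 = 8.867 mg/L
(8.867 mg/L = 8.867 mcg/mL)

8.9 mcg/mL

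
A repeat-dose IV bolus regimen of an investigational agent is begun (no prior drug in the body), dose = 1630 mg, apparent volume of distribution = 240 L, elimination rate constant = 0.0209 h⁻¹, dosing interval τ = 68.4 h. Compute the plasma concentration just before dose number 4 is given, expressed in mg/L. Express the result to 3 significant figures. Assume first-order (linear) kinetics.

C₀ per dose = Dose / Vd = 1630 / 240 = 6.792 mg/L
Fraction remaining after one interval: r = e^(−kτ) = e^(−0.02090 × 68.4) = 0.2394
Before dose 4, 3 doses have been given (aged 1τ, 2τ, 3τ).
C_trough = C₀ × (r + r² + … + r^3) = C₀ × r(1−r^3)/(1−r)
        = 6.792 × 0.2394 × (1 − 0.01372) / (1 − 0.2394) = 2.108 mg/L

2.11 mg/L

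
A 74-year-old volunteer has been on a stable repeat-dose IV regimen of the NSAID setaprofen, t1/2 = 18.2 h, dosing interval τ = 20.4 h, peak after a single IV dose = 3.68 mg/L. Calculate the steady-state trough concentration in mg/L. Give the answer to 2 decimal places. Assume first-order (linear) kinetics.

k = ln2 / t½ = 0.693147 / 18.2 = 0.03809 h⁻¹
e^(−kτ) = e^(−0.03809 × 20.4) = 0.4598
Accumulation ratio R = 1 / (1 − e^(−kτ)) = 1 / (1 − 0.4598) = 1.851
Steady-state trough = C₀ × R × e^(−kτ) = 3.68 × 1.851 × 0.4598 = 3.132 mg/L

3.13 mg/L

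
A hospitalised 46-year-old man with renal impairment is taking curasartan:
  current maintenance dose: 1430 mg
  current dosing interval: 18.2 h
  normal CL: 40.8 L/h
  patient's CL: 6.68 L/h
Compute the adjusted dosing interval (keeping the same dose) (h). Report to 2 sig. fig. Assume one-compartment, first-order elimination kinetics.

110 h

To keep the same average steady-state level, dosing rate must scale with clearance.
CL ratio = 6.68 / 40.8 = 0.1637
New interval (same dose) = 18.2 / 0.1637 = 111.2 h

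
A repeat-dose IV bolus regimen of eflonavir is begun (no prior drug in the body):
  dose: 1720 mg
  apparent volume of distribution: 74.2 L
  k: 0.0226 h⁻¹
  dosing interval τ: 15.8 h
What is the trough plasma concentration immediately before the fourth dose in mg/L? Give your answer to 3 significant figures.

C₀ per dose = Dose / Vd = 1720 / 74.2 = 23.18 mg/L
Fraction remaining after one interval: r = e^(−kτ) = e^(−0.02260 × 15.8) = 0.6997
Before dose 4, 3 doses have been given (aged 1τ, 2τ, 3τ).
C_trough = C₀ × (r + r² + … + r^3) = C₀ × r(1−r^3)/(1−r)
        = 23.18 × 0.6997 × (1 − 0.3426) / (1 − 0.6997) = 35.51 mg/L

35.5 mg/L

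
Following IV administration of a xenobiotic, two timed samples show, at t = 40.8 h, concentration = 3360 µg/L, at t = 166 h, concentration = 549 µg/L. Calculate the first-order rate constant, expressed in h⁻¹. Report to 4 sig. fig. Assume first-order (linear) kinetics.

0.01447 h⁻¹

k = ln(C₁/C₂) / (t₂ − t₁) = ln(3360/549) / (166 − 40.8)
  = 1.812 / 125.2 = 0.01447 h⁻¹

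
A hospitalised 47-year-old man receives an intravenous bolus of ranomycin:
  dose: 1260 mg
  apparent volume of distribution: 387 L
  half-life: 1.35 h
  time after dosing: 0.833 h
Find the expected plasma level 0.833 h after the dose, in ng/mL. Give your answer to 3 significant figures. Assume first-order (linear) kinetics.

C₀ = Dose / Vd = 1260 / 387 = 3.256 mg/L
k = ln2 / t½ = 0.693147 / 1.35 = 0.5134 h⁻¹
C = C₀ · e^(−k·t) = 3.256 × e^(−0.5134 × 0.833)
  = 3.256 × 0.6520 = 2.123 mg/L
Convert: 2.123 mg/L × 1000 = 2123 ng/mL

2120 ng/mL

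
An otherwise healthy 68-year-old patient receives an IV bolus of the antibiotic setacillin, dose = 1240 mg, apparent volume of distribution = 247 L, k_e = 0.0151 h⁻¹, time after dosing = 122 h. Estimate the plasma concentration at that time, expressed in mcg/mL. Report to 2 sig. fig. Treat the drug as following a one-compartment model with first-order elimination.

C₀ = Dose / Vd = 1240 / 247 = 5.020 mg/L
C = C₀ · e^(−k·t) = 5.020 × e^(−0.01510 × 122)
  = 5.020 × 0.1585 = 0.7957 mg/L
(0.7957 mg/L = 0.7957 mcg/mL)

0.80 mcg/mL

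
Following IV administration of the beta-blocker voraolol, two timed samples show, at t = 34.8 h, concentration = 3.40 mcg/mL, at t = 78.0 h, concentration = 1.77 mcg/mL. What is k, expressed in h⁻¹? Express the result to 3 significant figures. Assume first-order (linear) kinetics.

0.0151 h⁻¹

k = ln(C₁/C₂) / (t₂ − t₁) = ln(3.40/1.77) / (78.0 − 34.8)
  = 0.6528 / 43.20 = 0.01511 h⁻¹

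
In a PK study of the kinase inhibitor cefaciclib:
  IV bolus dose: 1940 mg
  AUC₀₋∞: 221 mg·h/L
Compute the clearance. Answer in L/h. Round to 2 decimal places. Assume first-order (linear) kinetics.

CL = Dose / AUC = 1940 / 221 = 8.778 L/h

8.78 L/h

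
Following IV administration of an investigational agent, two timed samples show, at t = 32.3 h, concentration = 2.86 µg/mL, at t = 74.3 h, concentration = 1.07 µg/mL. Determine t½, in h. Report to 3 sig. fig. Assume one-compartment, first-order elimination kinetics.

k = ln(C₁/C₂) / (t₂ − t₁) = ln(2.86/1.07) / (74.3 − 32.3)
  = 0.9832 / 42.00 = 0.02341 h⁻¹
t½ = ln2 / k = 0.693147 / 0.02341 = 29.61 h

29.6 h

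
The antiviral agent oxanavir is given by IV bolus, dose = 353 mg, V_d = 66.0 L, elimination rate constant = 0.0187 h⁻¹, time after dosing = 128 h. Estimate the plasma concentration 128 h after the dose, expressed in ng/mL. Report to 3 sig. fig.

488 ng/mL

C₀ = Dose / Vd = 353.0 / 66.0 = 5.348 mg/L
C = C₀ · e^(−k·t) = 5.348 × e^(−0.01870 × 128)
  = 5.348 × 0.09130 = 0.4883 mg/L
Convert: 0.4883 mg/L × 1000 = 488.3 ng/mL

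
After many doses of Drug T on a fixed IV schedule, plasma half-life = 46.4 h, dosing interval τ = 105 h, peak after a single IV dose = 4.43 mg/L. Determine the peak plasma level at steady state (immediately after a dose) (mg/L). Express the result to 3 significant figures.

5.60 mg/L

k = ln2 / t½ = 0.693147 / 46.4 = 0.01494 h⁻¹
e^(−kτ) = e^(−0.01494 × 105) = 0.2083
Accumulation ratio R = 1 / (1 − e^(−kτ)) = 1 / (1 − 0.2083) = 1.263
Steady-state peak = C₀ × R = 4.43 × 1.263 = 5.595 mg/L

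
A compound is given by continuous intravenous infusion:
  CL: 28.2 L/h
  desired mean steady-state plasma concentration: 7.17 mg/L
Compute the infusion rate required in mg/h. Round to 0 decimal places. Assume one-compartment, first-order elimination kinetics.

At steady state, infusion rate R₀ = Css × CL = 7.17 × 28.20 = 202.2 mg/h

202 mg/h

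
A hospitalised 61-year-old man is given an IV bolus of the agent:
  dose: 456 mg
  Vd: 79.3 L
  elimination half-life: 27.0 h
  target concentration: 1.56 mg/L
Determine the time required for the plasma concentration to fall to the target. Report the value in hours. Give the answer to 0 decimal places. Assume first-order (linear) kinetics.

C₀ = Dose / Vd = 456.0 / 79.3 = 5.750 mg/L
k = ln2 / t½ = 0.693147 / 27.0 = 0.02567 h⁻¹
t = ln(C₀ / C) / k = ln(5.750 / 1.56) / 0.02567
  = ln(3.686) / 0.02567 = 1.305 / 0.02567 = 50.84 h

51 h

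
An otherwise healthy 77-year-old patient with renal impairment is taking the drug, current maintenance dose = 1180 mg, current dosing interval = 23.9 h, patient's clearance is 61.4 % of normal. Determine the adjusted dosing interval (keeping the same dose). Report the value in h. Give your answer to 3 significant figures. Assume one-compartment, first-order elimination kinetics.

38.9 h

To keep the same average steady-state level, dosing rate must scale with clearance.
CL ratio = 61.4 / 100 = 0.6140
New interval (same dose) = 23.9 / 0.6140 = 38.93 h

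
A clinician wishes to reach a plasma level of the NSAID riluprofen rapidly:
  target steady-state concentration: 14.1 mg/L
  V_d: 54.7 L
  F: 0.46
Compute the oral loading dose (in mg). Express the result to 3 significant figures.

LD = Css × Vd / F = 14.1 × 54.7 / 0.46 = 1677 mg

1680 mg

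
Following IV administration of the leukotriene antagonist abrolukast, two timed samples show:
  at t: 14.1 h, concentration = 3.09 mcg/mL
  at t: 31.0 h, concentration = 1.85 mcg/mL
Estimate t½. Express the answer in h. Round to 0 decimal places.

23 h

k = ln(C₁/C₂) / (t₂ − t₁) = ln(3.09/1.85) / (31.0 − 14.1)
  = 0.5130 / 16.90 = 0.03036 h⁻¹
t½ = ln2 / k = 0.693147 / 0.03036 = 22.83 h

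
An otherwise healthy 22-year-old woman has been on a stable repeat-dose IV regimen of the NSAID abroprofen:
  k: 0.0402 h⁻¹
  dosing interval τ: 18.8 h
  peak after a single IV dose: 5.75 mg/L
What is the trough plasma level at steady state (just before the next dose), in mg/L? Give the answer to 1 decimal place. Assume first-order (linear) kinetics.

5.1 mg/L

e^(−kτ) = e^(−0.04020 × 18.8) = 0.4697
Accumulation ratio R = 1 / (1 − e^(−kτ)) = 1 / (1 − 0.4697) = 1.886
Steady-state trough = C₀ × R × e^(−kτ) = 5.75 × 1.886 × 0.4697 = 5.094 mg/L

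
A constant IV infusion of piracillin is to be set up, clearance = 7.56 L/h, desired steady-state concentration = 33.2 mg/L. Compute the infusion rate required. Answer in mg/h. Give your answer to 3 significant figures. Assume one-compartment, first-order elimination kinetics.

At steady state, infusion rate R₀ = Css × CL = 33.2 × 7.560 = 251.0 mg/h

251 mg/h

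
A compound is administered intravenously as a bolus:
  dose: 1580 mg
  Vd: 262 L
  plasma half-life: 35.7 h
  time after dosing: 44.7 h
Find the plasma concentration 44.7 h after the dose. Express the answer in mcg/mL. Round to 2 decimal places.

2.53 mcg/mL

C₀ = Dose / Vd = 1580 / 262 = 6.031 mg/L
k = ln2 / t½ = 0.693147 / 35.7 = 0.01942 h⁻¹
C = C₀ · e^(−k·t) = 6.031 × e^(−0.01942 × 44.7)
  = 6.031 × 0.4198 = 2.532 mg/L
(2.532 mg/L = 2.532 mcg/mL)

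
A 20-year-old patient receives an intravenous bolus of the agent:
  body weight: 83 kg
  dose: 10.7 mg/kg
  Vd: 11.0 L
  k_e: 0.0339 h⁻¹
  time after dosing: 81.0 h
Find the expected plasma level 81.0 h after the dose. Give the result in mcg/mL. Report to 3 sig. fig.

5.18 mcg/mL

Total dose = 10.7 × 83 = 888.1 mg
C₀ = Dose / Vd = 888.1 / 11.0 = 80.74 mg/L
C = C₀ · e^(−k·t) = 80.74 × e^(−0.03390 × 81.0)
  = 80.74 × 0.06419 = 5.183 mg/L
(5.183 mg/L = 5.183 mcg/mL)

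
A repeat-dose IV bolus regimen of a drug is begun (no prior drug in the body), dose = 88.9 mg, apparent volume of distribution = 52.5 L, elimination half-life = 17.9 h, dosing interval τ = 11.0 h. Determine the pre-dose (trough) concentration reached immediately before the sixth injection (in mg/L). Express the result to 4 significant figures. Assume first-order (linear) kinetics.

C₀ per dose = Dose / Vd = 88.9 / 52.5 = 1.693 mg/L
k = ln2 / t½ = 0.693147 / 17.9 = 0.03872 h⁻¹
Fraction remaining after one interval: r = e^(−kτ) = e^(−0.03872 × 11.0) = 0.6532
Before dose 6, 5 doses have been given (aged 1τ, 2τ, 3τ, 4τ, 5τ).
C_trough = C₀ × (r + r² + … + r^5) = C₀ × r(1−r^5)/(1−r)
        = 1.693 × 0.6532 × (1 − 0.1189) / (1 − 0.6532) = 2.810 mg/L

2.810 mg/L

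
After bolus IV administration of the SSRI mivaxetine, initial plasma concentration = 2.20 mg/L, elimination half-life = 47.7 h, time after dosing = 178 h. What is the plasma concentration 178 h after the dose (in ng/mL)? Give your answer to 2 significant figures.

170 ng/mL

k = ln2 / t½ = 0.693147 / 47.7 = 0.01453 h⁻¹
C = C₀ · e^(−k·t) = 2.200 × e^(−0.01453 × 178)
  = 2.200 × 0.07530 = 0.1657 mg/L
Convert: 0.1657 mg/L × 1000 = 165.7 ng/mL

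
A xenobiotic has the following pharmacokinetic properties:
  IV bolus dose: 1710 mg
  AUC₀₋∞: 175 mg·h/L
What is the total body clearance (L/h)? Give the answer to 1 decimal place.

CL = Dose / AUC = 1710 / 175 = 9.771 L/h

9.8 L/h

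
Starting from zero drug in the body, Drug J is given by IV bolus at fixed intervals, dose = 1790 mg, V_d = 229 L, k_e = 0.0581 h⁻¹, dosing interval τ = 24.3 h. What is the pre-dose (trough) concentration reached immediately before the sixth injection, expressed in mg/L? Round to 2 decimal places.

2.52 mg/L

C₀ per dose = Dose / Vd = 1790 / 229 = 7.817 mg/L
Fraction remaining after one interval: r = e^(−kτ) = e^(−0.05810 × 24.3) = 0.2437
Before dose 6, 5 doses have been given (aged 1τ, 2τ, 3τ, 4τ, 5τ).
C_trough = C₀ × (r + r² + … + r^5) = C₀ × r(1−r^5)/(1−r)
        = 7.817 × 0.2437 × (1 − 0.0008596) / (1 − 0.2437) = 2.517 mg/L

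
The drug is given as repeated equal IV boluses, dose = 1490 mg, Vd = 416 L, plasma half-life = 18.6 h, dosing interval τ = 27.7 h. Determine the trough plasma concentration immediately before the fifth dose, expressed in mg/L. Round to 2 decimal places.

C₀ per dose = Dose / Vd = 1490 / 416 = 3.582 mg/L
k = ln2 / t½ = 0.693147 / 18.6 = 0.03727 h⁻¹
Fraction remaining after one interval: r = e^(−kτ) = e^(−0.03727 × 27.7) = 0.3562
Before dose 5, 4 doses have been given (aged 1τ, 2τ, 3τ, 4τ).
C_trough = C₀ × (r + r² + … + r^4) = C₀ × r(1−r^4)/(1−r)
        = 3.582 × 0.3562 × (1 − 0.01610) / (1 − 0.3562) = 1.950 mg/L

1.95 mg/L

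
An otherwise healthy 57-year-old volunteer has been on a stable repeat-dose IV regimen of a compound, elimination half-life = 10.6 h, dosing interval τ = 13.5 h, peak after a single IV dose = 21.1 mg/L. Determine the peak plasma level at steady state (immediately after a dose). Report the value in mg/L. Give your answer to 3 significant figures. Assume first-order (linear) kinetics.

36.0 mg/L

k = ln2 / t½ = 0.693147 / 10.6 = 0.06539 h⁻¹
e^(−kτ) = e^(−0.06539 × 13.5) = 0.4136
Accumulation ratio R = 1 / (1 − e^(−kτ)) = 1 / (1 − 0.4136) = 1.705
Steady-state peak = C₀ × R = 21.1 × 1.705 = 35.98 mg/L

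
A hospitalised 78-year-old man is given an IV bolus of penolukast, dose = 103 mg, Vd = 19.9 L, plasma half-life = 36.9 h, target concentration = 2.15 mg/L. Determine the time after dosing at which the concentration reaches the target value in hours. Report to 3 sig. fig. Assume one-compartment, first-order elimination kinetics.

C₀ = Dose / Vd = 103.0 / 19.9 = 5.176 mg/L
k = ln2 / t½ = 0.693147 / 36.9 = 0.01878 h⁻¹
t = ln(C₀ / C) / k = ln(5.176 / 2.15) / 0.01878
  = ln(2.407) / 0.01878 = 0.8784 / 0.01878 = 46.77 h

46.8 h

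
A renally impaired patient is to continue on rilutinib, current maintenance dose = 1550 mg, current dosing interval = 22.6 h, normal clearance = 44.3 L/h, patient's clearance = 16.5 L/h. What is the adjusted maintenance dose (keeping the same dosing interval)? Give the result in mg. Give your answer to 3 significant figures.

To keep the same average steady-state level, dosing rate must scale with clearance.
CL ratio = 16.5 / 44.3 = 0.3725
New dose (same interval) = 1550 × 0.3725 = 577.4 mg

577 mg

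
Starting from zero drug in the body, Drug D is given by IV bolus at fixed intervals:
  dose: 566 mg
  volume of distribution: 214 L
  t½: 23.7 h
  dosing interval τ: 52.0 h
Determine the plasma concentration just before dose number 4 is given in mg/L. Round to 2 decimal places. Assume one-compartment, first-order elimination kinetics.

0.73 mg/L

C₀ per dose = Dose / Vd = 566 / 214 = 2.645 mg/L
k = ln2 / t½ = 0.693147 / 23.7 = 0.02925 h⁻¹
Fraction remaining after one interval: r = e^(−kτ) = e^(−0.02925 × 52.0) = 0.2185
Before dose 4, 3 doses have been given (aged 1τ, 2τ, 3τ).
C_trough = C₀ × (r + r² + … + r^3) = C₀ × r(1−r^3)/(1−r)
        = 2.645 × 0.2185 × (1 − 0.01043) / (1 − 0.2185) = 0.7318 mg/L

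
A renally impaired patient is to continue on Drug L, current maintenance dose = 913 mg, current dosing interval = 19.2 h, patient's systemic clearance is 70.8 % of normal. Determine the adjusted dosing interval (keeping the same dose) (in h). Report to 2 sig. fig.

To keep the same average steady-state level, dosing rate must scale with clearance.
CL ratio = 70.8 / 100 = 0.7080
New interval (same dose) = 19.2 / 0.7080 = 27.12 h

27 h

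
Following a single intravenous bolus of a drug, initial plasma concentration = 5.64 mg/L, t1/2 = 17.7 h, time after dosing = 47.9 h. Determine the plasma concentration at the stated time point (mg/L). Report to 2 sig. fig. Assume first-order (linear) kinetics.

0.86 mg/L

k = ln2 / t½ = 0.693147 / 17.7 = 0.03916 h⁻¹
C = C₀ · e^(−k·t) = 5.640 × e^(−0.03916 × 47.9)
  = 5.640 × 0.1532 = 0.8640 mg/L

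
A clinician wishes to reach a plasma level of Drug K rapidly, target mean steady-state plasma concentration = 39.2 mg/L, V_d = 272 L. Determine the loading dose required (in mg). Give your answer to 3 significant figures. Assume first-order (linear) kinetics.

LD = Css × Vd = 39.2 × 272 = 10660 mg

10700 mg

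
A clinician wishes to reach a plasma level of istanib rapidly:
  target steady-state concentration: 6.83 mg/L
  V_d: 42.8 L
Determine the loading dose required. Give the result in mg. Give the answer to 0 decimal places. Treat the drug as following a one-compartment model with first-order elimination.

292 mg

LD = Css × Vd = 6.83 × 42.8 = 292.3 mg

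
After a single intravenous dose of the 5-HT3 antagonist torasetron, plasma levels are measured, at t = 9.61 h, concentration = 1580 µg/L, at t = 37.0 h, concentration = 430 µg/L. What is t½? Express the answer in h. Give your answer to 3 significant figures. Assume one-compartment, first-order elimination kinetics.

k = ln(C₁/C₂) / (t₂ − t₁) = ln(1580/430) / (37.0 − 9.61)
  = 1.301 / 27.39 = 0.04750 h⁻¹
t½ = ln2 / k = 0.693147 / 0.04750 = 14.59 h

14.6 h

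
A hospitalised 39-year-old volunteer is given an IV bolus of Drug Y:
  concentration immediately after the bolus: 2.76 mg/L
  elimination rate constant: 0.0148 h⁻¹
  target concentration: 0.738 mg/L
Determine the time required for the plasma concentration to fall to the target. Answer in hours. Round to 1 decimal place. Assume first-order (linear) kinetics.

89.1 h

t = ln(C₀ / C) / k = ln(2.760 / 0.738) / 0.01480
  = ln(3.740) / 0.01480 = 1.319 / 0.01480 = 89.12 h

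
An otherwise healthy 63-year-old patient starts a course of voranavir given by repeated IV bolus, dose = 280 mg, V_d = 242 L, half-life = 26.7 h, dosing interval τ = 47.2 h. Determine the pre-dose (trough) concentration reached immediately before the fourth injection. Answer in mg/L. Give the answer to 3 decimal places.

0.469 mg/L

C₀ per dose = Dose / Vd = 280 / 242 = 1.157 mg/L
k = ln2 / t½ = 0.693147 / 26.7 = 0.02596 h⁻¹
Fraction remaining after one interval: r = e^(−kτ) = e^(−0.02596 × 47.2) = 0.2937
Before dose 4, 3 doses have been given (aged 1τ, 2τ, 3τ).
C_trough = C₀ × (r + r² + … + r^3) = C₀ × r(1−r^3)/(1−r)
        = 1.157 × 0.2937 × (1 − 0.02533) / (1 − 0.2937) = 0.4689 mg/L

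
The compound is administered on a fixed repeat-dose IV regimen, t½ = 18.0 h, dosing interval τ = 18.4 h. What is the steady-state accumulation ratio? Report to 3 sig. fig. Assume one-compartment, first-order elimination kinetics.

1.97

k = ln2 / t½ = 0.693147 / 18.0 = 0.03851 h⁻¹
e^(−kτ) = e^(−0.03851 × 18.4) = 0.4923
Accumulation ratio R = 1 / (1 − e^(−kτ)) = 1 / (1 − 0.4923) = 1.970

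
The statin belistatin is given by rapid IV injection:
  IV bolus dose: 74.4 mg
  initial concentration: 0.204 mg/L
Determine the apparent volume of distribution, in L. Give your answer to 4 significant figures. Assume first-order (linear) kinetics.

364.7 L

Vd = Dose / C₀ = 74.40 / 0.204 = 364.7 L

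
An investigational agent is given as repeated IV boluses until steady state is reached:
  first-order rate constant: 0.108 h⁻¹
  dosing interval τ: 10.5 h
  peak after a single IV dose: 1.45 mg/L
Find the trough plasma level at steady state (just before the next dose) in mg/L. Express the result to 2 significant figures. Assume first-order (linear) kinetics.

e^(−kτ) = e^(−0.1080 × 10.5) = 0.3217
Accumulation ratio R = 1 / (1 − e^(−kτ)) = 1 / (1 − 0.3217) = 1.474
Steady-state trough = C₀ × R × e^(−kτ) = 1.45 × 1.474 × 0.3217 = 0.6876 mg/L

0.69 mg/L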